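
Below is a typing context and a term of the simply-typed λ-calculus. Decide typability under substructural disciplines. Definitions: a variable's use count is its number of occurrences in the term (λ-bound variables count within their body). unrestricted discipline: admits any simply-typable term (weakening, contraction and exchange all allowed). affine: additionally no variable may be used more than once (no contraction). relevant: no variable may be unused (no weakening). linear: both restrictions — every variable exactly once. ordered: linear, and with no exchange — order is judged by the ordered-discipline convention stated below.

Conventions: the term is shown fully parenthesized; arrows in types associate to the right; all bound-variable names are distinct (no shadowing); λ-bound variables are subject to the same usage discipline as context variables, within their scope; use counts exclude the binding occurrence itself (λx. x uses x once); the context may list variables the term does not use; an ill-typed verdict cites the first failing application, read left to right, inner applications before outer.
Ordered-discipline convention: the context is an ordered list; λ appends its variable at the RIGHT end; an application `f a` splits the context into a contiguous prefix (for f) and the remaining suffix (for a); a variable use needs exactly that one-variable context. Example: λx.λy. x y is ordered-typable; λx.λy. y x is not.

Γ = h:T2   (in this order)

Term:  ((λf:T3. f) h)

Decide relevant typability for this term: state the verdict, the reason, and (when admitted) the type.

no — not simply typable
variable uses: h: 1; f [bound]: 1
use order (left to right): f, h
typing: ill-typed: an argument T2 mismatches the expected T3
per-discipline verdicts: ordered ✗; linear ✗; affine ✗; relevant ✗; unrestricted ✗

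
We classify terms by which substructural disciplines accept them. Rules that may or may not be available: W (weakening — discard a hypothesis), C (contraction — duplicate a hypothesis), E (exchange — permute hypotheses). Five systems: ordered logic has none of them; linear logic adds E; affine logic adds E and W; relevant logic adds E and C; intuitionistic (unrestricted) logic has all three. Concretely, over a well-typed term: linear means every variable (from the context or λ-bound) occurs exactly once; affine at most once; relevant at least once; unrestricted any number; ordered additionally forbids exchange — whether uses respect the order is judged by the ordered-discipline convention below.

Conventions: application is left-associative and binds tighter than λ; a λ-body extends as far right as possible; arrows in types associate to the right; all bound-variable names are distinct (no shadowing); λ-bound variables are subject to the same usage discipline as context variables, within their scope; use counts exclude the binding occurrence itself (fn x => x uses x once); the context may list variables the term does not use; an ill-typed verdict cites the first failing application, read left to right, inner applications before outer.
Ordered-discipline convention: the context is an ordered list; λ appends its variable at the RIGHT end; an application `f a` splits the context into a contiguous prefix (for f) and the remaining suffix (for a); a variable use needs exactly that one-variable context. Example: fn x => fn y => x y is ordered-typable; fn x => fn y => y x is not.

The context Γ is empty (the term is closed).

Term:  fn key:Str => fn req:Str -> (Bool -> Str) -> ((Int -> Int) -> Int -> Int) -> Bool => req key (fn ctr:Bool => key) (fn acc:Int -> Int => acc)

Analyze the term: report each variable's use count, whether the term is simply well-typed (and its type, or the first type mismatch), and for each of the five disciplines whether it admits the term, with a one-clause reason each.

use counts: key (bound): 2×, req (bound): 1×, ctr (bound): 0×, acc (bound): 1×
uses in reading order: req, key, key, acc
typing: the term checks, with type Str -> (Str -> (Bool -> Str) -> ((Int -> Int) -> Int -> Int) -> Bool) -> Bool
ordered: ✗, repeated use of key ×2; needs weakening: ctr unused
linear: ✗, repeated use of key ×2; needs weakening: ctr unused
affine: ✗, repeated use of key ×2
relevant: ✗, needs weakening: ctr unused
unrestricted: ✓, well-typed at Str -> (Str -> (Bool -> Str) -> ((Int -> Int) -> Int -> Int) -> Bool) -> Bool; no restrictions here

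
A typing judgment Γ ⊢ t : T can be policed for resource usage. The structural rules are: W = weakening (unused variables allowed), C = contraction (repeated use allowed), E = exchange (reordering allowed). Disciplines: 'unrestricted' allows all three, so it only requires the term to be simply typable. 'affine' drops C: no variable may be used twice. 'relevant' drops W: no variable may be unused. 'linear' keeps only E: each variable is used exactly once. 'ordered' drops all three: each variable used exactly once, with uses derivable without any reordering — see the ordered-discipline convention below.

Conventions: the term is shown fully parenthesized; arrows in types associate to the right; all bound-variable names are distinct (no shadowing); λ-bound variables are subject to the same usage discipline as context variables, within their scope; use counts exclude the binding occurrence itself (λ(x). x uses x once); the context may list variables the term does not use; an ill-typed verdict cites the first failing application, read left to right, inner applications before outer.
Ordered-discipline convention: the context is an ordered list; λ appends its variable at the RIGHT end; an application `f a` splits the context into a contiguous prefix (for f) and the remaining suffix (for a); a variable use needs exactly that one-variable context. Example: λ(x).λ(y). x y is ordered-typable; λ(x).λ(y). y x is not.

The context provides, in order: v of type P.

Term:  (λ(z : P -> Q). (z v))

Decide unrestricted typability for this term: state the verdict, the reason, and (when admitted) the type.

yes — simply typable at (P -> Q) -> Q; W, C, E all held; term : (P -> Q) -> Q
variable uses: v=1, z (bound)=1
order of uses: z, v
typing: the term checks, with type (P -> Q) -> Q
per-discipline verdicts: ordered ✗, linear ✓, affine ✓, relevant ✓, unrestricted ✓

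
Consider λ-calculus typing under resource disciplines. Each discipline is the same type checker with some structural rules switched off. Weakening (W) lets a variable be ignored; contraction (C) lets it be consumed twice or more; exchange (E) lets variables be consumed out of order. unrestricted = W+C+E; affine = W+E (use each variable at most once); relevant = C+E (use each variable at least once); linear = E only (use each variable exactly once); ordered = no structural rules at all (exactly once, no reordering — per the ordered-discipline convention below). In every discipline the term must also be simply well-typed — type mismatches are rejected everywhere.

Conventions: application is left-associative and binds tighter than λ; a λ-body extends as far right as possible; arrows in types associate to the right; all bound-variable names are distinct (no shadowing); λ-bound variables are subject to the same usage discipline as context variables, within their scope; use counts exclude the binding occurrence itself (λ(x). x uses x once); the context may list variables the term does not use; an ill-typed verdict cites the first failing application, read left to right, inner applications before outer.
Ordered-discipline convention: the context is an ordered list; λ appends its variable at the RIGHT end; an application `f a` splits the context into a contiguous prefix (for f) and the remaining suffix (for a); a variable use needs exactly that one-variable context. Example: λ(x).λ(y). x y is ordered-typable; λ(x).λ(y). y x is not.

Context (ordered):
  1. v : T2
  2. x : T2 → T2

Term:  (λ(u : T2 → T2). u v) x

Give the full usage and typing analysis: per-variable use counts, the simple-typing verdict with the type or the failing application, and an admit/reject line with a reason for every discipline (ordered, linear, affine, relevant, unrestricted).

usage: v ×1, x ×1, u (λ-bound) ×1
use order (left to right): u, v, x
typing: the term checks, with type T2
ordered ✗ (no ordered split (uses run u, v, x))
linear ✓ (exactly-once usage across v, x, u)
affine ✓ (v, x, u: no repeats, contraction unneeded)
relevant ✓ (at least one use each (v, x, u))
unrestricted ✓ (simply typable at T2; W, C, E all held)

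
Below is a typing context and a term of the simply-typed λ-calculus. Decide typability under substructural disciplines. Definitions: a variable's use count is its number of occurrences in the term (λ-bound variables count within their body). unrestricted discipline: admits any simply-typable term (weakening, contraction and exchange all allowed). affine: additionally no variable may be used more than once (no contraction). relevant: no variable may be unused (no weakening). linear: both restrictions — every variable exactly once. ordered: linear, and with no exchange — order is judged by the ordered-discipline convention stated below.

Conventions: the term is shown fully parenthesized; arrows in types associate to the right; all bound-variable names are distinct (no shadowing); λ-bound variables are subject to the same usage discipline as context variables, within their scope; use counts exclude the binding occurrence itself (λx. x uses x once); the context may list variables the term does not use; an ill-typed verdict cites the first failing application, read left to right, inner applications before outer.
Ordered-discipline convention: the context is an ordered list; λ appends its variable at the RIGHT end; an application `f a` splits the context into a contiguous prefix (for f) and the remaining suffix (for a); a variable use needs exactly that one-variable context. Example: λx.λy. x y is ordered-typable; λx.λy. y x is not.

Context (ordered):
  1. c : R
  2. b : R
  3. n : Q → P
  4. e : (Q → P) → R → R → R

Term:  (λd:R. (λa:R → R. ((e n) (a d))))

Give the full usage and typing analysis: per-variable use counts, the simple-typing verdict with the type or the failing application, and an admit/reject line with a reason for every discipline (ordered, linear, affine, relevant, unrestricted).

use counts: c: 0, b: 0, n: 1, e: 1, d (λ-bound): 1, a (λ-bound): 1
order of uses: e, n, a, d
typing: the term checks, with type R → (R → R) → R → R
ordered: ✗ — needs weakening: c, b unused
linear: ✗ — needs weakening: c, b unused
affine: ✓ — at most one use each (c, b, n, e, d, a)
relevant: ✗ — needs weakening: c, b unused
unrestricted: ✓ — type-checks (R → (R → R) → R → R) and nothing is barred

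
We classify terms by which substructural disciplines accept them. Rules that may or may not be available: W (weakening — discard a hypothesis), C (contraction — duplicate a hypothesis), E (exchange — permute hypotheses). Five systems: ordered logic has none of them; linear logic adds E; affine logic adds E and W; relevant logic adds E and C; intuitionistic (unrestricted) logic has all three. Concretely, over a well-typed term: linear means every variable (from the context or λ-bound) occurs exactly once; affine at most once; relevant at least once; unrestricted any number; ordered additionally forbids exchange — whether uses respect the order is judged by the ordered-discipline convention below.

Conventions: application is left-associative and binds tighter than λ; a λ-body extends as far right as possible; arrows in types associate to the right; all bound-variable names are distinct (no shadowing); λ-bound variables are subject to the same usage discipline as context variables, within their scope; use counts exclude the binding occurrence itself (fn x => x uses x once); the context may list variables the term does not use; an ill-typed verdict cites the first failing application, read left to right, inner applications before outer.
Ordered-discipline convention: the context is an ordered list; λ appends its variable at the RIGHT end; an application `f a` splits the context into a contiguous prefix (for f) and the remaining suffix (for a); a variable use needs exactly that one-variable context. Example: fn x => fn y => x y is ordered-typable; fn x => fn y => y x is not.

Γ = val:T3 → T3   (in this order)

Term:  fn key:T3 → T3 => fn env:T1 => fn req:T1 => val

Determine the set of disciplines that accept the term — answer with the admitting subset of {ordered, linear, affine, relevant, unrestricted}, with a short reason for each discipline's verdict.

admitting disciplines: affine, unrestricted
usage: val: 1; key [bound]: 0; env [bound]: 0; req [bound]: 0
use order (left to right): val
typing: well-typed — term : (T3 → T3) → T1 → T1 → T3 → T3
ordered: ✗, unused: key, env, req — weakening required
linear: ✗, unused: key, env, req — weakening required
affine: ✓, at most one use each (val, key, env, req)
relevant: ✗, unused: key, env, req — weakening required
unrestricted: ✓, simply typable at (T3 → T3) → T1 → T1 → T3 → T3; W, C, E all held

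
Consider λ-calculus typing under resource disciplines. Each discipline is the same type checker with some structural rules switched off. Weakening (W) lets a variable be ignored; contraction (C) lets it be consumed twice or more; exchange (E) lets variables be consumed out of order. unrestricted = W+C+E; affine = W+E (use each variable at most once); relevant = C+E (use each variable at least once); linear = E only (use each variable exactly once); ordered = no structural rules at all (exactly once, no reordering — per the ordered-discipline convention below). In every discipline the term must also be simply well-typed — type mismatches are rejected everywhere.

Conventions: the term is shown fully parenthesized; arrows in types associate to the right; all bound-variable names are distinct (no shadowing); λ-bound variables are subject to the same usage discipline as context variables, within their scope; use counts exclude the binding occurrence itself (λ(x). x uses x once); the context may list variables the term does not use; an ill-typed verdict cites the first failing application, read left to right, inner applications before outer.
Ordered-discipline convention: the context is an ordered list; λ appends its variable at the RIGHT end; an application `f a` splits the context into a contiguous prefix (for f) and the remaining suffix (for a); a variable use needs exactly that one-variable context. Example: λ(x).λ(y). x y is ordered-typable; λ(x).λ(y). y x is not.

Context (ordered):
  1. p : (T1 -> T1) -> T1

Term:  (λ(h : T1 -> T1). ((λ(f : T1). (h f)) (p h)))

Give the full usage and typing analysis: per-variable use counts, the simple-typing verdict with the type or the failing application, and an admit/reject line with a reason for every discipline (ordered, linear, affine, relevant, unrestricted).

counts: p: 1×; h [bound]: 2×; f [bound]: 1×
use order (left to right): h, f, p, h
typing: well-typed at (T1 -> T1) -> T1
ordered ✗ (h ×2 used more than once (contraction))
linear ✗ (h ×2 used more than once (contraction))
affine ✗ (h ×2 used more than once (contraction))
relevant ✓ (p, h, f: all used, weakening unneeded)
unrestricted ✓ (typability at (T1 -> T1) -> T1 is all that's needed)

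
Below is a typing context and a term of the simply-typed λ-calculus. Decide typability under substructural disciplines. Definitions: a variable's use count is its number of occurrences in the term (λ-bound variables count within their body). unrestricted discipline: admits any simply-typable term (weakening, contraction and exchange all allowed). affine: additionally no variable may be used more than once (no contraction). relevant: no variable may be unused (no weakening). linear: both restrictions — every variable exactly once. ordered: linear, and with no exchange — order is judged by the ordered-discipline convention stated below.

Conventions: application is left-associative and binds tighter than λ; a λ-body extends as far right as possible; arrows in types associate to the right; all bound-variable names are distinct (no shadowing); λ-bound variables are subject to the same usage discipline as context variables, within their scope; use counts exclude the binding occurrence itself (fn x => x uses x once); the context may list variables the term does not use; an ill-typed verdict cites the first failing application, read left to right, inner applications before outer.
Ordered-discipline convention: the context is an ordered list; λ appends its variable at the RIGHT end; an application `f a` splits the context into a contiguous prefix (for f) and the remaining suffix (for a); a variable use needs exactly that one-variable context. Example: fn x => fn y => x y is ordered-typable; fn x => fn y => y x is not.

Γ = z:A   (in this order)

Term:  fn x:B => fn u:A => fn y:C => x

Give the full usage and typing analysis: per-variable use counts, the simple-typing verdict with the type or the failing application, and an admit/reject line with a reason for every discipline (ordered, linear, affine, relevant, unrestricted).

variable uses: z=0; x [bound]=1; u [bound]=0; y [bound]=0
use order (left to right): x
typing: well-typed — term : B → A → C → B
ordered: ✗, z, u, y left unused
linear: ✗, z, u, y left unused
affine: ✓, at most one use each (z, x, u, y)
relevant: ✗, z, u, y left unused
unrestricted: ✓, simply typable at B → A → C → B; W, C, E all held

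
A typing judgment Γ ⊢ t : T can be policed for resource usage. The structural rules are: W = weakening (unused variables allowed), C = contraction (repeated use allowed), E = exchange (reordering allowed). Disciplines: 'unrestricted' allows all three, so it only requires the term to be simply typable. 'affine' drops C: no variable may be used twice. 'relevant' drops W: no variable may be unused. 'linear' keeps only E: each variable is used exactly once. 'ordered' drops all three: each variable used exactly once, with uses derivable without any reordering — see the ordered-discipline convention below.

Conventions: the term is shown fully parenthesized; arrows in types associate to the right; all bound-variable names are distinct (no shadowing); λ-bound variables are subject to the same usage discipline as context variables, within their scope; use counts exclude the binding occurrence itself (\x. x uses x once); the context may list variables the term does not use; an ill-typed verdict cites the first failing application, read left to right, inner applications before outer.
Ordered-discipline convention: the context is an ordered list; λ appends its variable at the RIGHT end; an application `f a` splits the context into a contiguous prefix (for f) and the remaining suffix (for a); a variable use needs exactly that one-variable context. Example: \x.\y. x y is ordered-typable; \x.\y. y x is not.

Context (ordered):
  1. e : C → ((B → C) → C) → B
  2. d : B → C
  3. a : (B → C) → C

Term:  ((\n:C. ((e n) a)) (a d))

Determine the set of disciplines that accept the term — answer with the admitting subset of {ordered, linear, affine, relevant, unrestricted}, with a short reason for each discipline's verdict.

admitted by: relevant, unrestricted
usage: e ×1; d ×1; a ×2; n (bound) ×1
use order (left to right): e, n, a, a, d
typing: the term checks, with type B
ordered: ✗, repeated use of a ×2
linear: ✗, repeated use of a ×2
affine: ✗, repeated use of a ×2
relevant: ✓, none of e, d, a, n goes unused
unrestricted: ✓, type-checks (B) and nothing is barred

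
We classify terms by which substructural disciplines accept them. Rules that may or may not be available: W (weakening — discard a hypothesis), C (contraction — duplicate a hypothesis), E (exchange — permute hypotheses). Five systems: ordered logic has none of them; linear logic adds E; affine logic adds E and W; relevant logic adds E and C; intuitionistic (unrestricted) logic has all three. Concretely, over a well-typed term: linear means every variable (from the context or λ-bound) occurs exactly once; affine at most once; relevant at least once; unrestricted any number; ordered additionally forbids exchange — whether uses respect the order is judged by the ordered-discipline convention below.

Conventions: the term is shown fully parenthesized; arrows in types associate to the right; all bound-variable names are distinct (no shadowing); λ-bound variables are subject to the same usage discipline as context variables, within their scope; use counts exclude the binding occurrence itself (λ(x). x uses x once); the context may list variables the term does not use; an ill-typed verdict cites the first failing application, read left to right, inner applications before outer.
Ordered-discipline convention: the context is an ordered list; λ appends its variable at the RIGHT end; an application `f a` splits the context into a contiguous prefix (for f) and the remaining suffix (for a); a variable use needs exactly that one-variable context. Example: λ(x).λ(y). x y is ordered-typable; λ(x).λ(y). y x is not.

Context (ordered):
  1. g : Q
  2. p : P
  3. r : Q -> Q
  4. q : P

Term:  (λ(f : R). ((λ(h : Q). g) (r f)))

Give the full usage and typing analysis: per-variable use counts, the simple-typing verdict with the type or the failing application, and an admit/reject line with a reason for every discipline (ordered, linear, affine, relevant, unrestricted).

use counts: g=1; p=0; r=1; q=0; f (bound)=1; h (bound)=0
uses in reading order: g, r, f
typing: ill-typed: an argument R mismatches the expected Q
ordered: ✗ — not simply typable
linear: ✗ — fails simple typing
affine: ✗ — a type mismatch blocks all five
relevant: ✗ — the type mismatch rejects it
unrestricted: ✗ — not simply typable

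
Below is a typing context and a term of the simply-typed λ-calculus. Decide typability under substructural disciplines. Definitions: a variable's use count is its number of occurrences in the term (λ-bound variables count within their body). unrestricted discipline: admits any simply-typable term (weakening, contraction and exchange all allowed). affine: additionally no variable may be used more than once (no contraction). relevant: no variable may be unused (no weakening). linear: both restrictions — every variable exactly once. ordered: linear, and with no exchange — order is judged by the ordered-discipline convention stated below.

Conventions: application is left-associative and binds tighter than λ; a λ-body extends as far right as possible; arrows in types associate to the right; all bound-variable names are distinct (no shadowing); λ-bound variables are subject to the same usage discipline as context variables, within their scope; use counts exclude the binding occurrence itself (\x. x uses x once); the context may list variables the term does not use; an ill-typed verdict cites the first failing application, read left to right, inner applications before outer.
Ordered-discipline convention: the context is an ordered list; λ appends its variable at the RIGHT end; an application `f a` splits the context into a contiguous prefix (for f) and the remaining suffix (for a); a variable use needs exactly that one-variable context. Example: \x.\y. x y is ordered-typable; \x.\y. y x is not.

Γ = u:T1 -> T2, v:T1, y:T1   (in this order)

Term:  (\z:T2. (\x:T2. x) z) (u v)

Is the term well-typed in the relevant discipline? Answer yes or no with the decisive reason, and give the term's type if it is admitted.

no — y left unused
use counts: u=1, v=1, y=0, z [bound]=1, x [bound]=1
left-to-right use order: x, z, u, v
typing: well-typed — term : T2
across the five disciplines: ordered ✗; linear ✗; affine ✓; relevant ✗; unrestricted ✓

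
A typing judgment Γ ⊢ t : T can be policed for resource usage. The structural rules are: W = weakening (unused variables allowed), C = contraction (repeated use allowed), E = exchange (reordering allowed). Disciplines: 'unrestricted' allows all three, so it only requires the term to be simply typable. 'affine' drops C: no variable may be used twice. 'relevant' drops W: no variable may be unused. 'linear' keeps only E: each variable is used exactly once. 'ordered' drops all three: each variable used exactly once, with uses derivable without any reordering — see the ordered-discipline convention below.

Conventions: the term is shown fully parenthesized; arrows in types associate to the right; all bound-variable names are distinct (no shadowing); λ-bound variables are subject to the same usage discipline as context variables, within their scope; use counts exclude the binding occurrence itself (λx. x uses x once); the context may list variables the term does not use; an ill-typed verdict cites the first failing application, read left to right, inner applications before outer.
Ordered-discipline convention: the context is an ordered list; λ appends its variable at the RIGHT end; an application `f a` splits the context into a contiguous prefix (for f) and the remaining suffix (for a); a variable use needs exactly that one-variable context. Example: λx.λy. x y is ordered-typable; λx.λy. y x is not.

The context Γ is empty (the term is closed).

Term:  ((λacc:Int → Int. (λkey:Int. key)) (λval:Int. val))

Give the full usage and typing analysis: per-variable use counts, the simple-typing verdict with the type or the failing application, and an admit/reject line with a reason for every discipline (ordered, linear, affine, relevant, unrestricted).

use counts: acc [bound]=0, key [bound]=1, val [bound]=1
order of uses: key, val
typing: well-typed — term : Int → Int
ordered: ✗, acc never used (weakening)
linear: ✗, acc never used (weakening)
affine: ✓, acc, key, val: no repeats, contraction unneeded
relevant: ✗, acc never used (weakening)
unrestricted: ✓, typability at Int → Int is all that's needed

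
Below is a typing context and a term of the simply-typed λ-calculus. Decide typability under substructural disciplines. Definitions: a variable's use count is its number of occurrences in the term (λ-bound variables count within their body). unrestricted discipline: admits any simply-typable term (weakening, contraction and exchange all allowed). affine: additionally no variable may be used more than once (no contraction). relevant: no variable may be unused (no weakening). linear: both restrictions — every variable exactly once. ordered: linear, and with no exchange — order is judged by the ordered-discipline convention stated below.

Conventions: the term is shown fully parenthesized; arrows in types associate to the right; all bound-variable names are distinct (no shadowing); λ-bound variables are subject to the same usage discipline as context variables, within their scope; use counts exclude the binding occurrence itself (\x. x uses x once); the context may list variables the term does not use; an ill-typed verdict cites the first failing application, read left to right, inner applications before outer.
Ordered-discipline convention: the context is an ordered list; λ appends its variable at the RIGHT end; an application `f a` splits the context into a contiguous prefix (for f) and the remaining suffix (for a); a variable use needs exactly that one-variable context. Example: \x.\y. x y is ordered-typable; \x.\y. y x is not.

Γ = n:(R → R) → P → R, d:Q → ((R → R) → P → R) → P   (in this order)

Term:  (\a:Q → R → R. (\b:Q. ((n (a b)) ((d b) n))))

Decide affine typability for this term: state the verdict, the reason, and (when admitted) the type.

no — n ×2, b ×2 used more than once (contraction)
usage: n=2, d=1, a [bound]=1, b [bound]=2
left-to-right use order: n, a, b, d, b, n
typing: the term checks, with type (Q → R → R) → Q → R
summary: ordered ✗; linear ✗; affine ✗; relevant ✓; unrestricted ✓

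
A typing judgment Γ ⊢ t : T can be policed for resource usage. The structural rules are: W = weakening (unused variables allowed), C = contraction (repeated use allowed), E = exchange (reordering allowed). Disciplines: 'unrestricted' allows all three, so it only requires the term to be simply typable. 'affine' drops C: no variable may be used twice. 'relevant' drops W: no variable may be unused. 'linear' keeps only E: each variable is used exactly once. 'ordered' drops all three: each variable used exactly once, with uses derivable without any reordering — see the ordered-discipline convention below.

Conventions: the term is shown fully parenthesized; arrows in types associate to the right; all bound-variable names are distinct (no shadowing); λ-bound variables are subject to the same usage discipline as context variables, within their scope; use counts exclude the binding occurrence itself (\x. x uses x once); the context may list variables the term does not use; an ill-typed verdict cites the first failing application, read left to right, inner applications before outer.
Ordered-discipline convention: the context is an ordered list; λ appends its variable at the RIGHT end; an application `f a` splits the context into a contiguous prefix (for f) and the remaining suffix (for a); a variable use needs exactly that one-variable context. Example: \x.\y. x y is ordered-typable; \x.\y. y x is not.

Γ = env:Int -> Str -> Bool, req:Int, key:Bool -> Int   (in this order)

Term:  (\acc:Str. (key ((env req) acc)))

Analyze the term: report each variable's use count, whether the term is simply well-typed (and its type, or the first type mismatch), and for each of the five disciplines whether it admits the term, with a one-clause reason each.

variable uses: env=1; req=1; key=1; acc [bound]=1
order of uses: key, env, req, acc
typing: the term checks, with type Str -> Int
ordered: ✗ — no ordered split (uses run key, env, req, acc)
linear: ✓ — env, req, key, acc: one use apiece
affine: ✓ — at most one use each (env, req, key, acc)
relevant: ✓ — env, req, key, acc: all used, weakening unneeded
unrestricted: ✓ — typability at Str -> Int is all that's needed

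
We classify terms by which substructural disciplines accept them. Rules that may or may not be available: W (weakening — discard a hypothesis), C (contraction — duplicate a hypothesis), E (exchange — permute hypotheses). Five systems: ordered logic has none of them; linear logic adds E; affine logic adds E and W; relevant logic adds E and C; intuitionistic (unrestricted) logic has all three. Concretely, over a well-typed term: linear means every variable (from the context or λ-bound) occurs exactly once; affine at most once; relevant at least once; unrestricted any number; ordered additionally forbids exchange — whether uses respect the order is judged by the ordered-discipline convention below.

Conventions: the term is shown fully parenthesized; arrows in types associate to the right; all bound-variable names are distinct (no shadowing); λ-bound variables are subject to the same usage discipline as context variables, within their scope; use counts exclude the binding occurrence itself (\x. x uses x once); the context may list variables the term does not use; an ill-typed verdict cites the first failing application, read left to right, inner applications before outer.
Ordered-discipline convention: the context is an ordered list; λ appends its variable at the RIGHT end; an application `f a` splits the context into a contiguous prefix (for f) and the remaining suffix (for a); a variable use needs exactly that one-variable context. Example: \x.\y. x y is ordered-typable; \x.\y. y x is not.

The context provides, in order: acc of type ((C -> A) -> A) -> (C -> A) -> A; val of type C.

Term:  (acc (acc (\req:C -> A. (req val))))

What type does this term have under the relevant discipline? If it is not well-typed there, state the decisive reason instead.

term : (C -> A) -> A
use counts: acc ×2; val ×1; req [bound] ×1
use order (left to right): acc, acc, req, val
typing: well-typed — term : (C -> A) -> A
summary: ordered ✗ | linear ✗ | affine ✗ | relevant ✓ | unrestricted ✓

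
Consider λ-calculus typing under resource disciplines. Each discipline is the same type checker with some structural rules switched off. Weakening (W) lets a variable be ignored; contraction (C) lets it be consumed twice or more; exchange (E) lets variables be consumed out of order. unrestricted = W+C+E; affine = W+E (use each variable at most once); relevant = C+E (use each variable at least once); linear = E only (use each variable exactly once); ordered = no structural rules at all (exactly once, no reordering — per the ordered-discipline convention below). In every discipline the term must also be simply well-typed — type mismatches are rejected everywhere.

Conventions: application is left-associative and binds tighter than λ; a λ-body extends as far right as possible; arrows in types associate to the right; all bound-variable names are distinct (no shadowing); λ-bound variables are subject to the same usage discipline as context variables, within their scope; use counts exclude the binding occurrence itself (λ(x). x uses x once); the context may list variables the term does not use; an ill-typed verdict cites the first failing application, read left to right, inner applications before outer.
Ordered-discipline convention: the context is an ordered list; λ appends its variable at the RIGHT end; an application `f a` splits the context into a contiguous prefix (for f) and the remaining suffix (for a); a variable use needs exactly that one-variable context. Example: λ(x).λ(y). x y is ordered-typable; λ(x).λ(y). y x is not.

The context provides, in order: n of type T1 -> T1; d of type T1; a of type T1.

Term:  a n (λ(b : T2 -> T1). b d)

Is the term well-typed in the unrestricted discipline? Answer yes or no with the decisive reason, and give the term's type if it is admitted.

no — fails simple typing
counts: n ×1, d ×1, a ×1, b [bound] ×1
order of uses: a, n, b, d
typing: ill-typed: applying a non-function (T1)
summary: ordered ✗, linear ✗, affine ✗, relevant ✗, unrestricted ✗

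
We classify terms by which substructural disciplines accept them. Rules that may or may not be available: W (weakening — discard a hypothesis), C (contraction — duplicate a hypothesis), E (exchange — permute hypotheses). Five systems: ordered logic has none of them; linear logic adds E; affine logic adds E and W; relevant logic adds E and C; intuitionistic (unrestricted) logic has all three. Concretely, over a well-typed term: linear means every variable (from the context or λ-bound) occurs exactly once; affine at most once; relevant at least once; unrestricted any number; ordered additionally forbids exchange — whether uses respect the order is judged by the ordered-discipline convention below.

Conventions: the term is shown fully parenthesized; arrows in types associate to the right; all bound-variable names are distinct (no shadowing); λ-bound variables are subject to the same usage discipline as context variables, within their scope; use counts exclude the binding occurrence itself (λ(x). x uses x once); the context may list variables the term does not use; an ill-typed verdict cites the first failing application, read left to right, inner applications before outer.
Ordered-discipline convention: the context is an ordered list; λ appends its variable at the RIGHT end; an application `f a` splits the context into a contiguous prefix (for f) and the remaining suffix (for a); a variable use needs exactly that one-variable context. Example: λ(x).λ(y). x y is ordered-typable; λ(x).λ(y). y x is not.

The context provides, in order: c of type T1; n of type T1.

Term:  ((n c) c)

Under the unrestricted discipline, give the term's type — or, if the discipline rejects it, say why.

not well-typed under unrestricted — the type mismatch rejects it
usage: c: 2×; n: 1×
order of uses: n, c, c
typing: ill-typed: can't apply a value of type T1
per-discipline verdicts: ordered ✗ · linear ✗ · affine ✗ · relevant ✗ · unrestricted ✗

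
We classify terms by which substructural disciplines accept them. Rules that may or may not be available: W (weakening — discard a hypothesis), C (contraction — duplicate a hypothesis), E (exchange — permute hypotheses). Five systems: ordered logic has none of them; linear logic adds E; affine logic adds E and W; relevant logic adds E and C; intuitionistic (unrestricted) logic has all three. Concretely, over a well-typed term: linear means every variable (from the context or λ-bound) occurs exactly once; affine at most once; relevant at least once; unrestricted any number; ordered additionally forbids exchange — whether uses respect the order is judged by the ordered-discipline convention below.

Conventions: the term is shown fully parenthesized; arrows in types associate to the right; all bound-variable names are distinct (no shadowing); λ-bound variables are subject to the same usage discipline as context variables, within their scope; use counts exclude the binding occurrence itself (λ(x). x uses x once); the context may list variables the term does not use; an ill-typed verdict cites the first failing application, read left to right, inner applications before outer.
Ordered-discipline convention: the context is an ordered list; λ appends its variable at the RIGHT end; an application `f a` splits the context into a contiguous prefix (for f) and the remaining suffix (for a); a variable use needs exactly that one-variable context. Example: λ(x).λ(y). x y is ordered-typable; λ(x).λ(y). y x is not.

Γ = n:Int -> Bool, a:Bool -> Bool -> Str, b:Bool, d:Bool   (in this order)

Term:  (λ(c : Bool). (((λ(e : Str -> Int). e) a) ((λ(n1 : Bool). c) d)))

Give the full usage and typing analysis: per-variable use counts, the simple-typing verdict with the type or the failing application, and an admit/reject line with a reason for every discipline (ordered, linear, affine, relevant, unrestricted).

use counts: n ×0, a ×1, b ×0, d ×1, c (λ-bound) ×1, e (λ-bound) ×1, n1 (λ-bound) ×0
uses in reading order: e, a, c, d
typing: ill-typed: an argument Bool -> Bool -> Str mismatches the expected Str -> Int
ordered: ✗ — the type mismatch rejects it
linear: ✗ — not simply typable
affine: ✗ — fails simple typing
relevant: ✗ — a type mismatch blocks all five
unrestricted: ✗ — the type mismatch rejects it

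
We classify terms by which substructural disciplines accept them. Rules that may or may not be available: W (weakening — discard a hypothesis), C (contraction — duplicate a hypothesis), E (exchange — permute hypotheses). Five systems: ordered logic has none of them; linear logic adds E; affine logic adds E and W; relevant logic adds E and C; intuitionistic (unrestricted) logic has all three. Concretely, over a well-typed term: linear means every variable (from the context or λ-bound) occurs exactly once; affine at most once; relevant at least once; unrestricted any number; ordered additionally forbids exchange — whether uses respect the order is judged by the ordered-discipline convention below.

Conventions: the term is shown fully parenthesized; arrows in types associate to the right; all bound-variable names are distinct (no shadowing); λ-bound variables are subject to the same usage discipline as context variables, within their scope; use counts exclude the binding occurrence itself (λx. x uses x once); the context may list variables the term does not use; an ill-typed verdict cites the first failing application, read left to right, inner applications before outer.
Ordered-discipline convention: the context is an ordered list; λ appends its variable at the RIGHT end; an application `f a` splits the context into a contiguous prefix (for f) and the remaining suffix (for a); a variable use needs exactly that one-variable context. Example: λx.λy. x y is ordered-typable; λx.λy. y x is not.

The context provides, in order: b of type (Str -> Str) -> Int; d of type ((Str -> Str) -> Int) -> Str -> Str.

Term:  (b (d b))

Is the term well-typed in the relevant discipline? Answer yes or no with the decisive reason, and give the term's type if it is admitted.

yes — none of b, d goes unused; term : Int
usage: b ×2, d ×1
order of uses: b, d, b
typing: the term checks, with type Int
summary: ordered ✗, linear ✗, affine ✗, relevant ✓, unrestricted ✓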